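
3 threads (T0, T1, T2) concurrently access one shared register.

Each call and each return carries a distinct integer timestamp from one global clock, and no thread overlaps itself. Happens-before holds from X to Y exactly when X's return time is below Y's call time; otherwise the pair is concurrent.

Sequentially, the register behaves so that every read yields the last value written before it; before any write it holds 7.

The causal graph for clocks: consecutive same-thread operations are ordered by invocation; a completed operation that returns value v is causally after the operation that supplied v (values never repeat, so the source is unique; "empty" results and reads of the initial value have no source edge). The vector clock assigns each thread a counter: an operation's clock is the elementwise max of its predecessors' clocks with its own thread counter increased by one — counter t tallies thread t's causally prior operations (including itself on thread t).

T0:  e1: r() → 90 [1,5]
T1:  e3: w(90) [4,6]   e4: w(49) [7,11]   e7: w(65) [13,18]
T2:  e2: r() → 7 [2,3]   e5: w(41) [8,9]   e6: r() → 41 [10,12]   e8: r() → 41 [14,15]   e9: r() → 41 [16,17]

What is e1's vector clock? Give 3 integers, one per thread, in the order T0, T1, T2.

root op e2, invoked 2: fresh clock plus T2's own tick → (0, 0, 1)
root op e3, invoked 4: fresh clock plus T1's own tick → (0, 1, 0)
invoked at 8, e5 merges VC(e2)=(0, 0, 1) and bumps T2's slot → (0, 0, 2)
invoked at 7, e4 merges VC(e3)=(0, 1, 0) and bumps T1's slot → (0, 2, 0)
invoked at 1, e1 merges VC(e3)=(0, 1, 0) and bumps T0's slot → (1, 1, 0)
invoked at 10, e6 merges VC(e5)=(0, 0, 2) and bumps T2's slot → (0, 0, 3)
invoked at 13, e7 merges VC(e4)=(0, 2, 0) and bumps T1's slot → (0, 3, 0)
invoked at 14, e8 merges VC(e5)=(0, 0, 2), VC(e6)=(0, 0, 3) and bumps T2's slot → (0, 0, 4)
invoked at 16, e9 merges VC(e5)=(0, 0, 2), VC(e8)=(0, 0, 4) and bumps T2's slot → (0, 0, 5)
target: VC(e1) = (1, 1, 0)

(1, 1, 0)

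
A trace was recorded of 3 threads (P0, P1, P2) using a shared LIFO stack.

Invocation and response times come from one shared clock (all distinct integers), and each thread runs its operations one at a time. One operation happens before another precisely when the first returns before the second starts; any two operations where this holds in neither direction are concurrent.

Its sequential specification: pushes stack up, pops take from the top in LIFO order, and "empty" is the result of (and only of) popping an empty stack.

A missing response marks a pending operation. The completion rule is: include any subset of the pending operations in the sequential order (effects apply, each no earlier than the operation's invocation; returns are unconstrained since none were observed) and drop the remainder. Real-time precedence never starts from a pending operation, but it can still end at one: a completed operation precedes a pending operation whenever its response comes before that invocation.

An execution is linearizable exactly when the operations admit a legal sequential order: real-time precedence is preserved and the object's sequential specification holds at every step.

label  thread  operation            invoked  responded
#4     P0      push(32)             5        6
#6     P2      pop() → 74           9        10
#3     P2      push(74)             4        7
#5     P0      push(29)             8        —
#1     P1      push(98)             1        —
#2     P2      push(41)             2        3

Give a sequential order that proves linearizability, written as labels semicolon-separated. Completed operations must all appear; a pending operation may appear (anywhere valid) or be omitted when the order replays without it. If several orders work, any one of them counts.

#1; #2; #4; #3; #6

after step 1 (#1 push(98) (pending, included)): stack <98>
after step 2 (#2 push(41)): stack <98,41>
after step 3 (#4 push(32)): stack <98,41,32>
after step 4 (#3 push(74)): stack <98,41,32,74>
after step 5 (#6 pop() → 74): stack <98,41,32>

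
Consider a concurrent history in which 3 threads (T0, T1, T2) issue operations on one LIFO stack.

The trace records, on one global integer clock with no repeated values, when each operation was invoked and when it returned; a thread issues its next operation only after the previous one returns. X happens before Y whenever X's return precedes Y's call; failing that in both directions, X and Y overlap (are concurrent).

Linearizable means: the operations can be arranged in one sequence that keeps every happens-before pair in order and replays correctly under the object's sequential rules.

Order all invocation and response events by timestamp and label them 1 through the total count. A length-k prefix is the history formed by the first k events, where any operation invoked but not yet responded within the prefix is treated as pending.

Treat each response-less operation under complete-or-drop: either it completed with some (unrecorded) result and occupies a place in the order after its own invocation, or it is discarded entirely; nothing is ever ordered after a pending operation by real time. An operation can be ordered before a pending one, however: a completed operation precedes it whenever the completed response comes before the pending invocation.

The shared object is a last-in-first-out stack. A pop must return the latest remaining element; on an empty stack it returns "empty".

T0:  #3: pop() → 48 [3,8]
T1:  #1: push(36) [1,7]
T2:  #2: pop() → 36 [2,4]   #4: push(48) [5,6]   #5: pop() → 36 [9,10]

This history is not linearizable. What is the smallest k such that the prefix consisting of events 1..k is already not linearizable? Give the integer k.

10

one valid order for events 1..9 is #1, #2, #4, #3:
1. #1 push(36), leaving stack <36>
2. #2 pop() → 36, leaving stack <>
3. #4 push(48), leaving stack <48>
4. #3 pop() → 48, leaving stack <>
adding event 10 (#5 responds at 10) leaves no legal real-time order
take #1, #2, #3, #4, #5: step 3 already fails, because #3 pop() → 48 cannot occur there
take #1, #2, #4, #3, #5: step 5 already fails, because #5 pop() → 36 cannot occur there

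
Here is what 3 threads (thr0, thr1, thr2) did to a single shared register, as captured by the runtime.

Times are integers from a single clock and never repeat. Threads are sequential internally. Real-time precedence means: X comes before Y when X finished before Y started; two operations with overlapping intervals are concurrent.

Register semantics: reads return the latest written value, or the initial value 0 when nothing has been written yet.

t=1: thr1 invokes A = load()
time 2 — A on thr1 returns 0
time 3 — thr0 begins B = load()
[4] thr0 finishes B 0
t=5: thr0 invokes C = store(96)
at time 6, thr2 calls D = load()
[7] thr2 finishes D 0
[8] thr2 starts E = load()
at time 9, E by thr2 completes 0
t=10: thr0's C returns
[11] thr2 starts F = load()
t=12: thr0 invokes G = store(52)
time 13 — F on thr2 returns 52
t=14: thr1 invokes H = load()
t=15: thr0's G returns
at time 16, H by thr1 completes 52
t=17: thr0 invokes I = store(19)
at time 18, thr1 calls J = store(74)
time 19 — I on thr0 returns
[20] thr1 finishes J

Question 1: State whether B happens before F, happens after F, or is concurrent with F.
B spans [3,4], F spans [11,13]
resp(B)=4 < inv(F)=11

before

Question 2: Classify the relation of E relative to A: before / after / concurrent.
E spans [8,9], A spans [1,2]
resp(A)=2 < inv(E)=8

after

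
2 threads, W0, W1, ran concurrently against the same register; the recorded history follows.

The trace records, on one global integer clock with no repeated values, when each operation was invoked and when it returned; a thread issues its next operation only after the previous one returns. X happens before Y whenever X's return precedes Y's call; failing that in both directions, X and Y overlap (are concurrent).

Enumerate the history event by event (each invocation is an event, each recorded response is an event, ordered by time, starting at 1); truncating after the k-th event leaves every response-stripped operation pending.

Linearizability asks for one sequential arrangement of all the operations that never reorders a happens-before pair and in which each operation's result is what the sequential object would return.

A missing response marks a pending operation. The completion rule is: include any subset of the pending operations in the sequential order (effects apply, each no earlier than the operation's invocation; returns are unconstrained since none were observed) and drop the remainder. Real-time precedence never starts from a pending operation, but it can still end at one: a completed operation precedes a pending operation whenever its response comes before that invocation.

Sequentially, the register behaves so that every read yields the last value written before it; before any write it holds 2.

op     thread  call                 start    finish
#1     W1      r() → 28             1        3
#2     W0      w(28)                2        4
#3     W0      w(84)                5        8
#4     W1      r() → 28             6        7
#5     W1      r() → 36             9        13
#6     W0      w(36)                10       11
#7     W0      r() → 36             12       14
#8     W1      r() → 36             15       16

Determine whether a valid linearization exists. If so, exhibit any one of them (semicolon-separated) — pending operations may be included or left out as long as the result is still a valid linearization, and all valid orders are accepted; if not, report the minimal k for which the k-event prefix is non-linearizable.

step 1: #2 w(28) — value 28
step 2: #1 r() → 28 — value 28
step 3: #4 r() → 28 — value 28
step 4: #3 w(84) — value 84
step 5: #6 w(36) — value 36
step 6: #5 r() → 36 — value 36
step 7: #7 r() → 36 — value 36
step 8: #8 r() → 36 — value 36

linearizable — witness: #2; #1; #4; #3; #6; #5; #7; #8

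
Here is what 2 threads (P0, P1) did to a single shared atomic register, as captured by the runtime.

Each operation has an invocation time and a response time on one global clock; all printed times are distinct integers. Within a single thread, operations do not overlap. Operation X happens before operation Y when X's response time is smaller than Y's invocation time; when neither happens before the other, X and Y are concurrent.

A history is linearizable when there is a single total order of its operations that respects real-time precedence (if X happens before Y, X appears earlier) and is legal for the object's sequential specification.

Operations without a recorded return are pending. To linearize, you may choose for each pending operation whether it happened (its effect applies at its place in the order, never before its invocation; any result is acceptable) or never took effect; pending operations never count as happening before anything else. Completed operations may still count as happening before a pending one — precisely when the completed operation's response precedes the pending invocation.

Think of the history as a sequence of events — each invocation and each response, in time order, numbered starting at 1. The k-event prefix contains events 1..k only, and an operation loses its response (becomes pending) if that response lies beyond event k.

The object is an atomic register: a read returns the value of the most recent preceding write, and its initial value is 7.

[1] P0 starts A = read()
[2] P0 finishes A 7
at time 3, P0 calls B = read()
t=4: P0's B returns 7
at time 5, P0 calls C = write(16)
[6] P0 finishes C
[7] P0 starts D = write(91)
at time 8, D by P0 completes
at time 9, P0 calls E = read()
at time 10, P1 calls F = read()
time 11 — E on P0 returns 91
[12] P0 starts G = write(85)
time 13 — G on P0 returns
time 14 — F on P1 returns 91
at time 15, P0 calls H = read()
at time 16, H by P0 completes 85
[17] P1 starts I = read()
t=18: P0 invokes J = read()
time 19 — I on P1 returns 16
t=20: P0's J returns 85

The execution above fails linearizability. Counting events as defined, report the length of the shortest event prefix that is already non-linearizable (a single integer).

19

events 1..18 are linearizable, e.g. via A, B, C, D, E, F, G, H:
after step 1 (A read() → 7): value 7
after step 2 (B read() → 7): value 7
after step 3 (C write(16)): value 16
after step 4 (D write(91)): value 91
after step 5 (E read() → 91): value 91
after step 6 (F read() → 91): value 91
after step 7 (G write(85)): value 85
after step 8 (H read() → 85): value 85
with event 19 included (I responding at time 19), all real-time-consistent orders fail
include/drop combinations of the 1 pending operation (J) were all tried; none helps
for example A, B, C, D, E, F, G, H, I (pending dropped) fails at step 9: I read() → 16 is not legal there
for example A, B, C, D, E, G, F, H, I (pending dropped) fails at step 7: F read() → 91 is not legal there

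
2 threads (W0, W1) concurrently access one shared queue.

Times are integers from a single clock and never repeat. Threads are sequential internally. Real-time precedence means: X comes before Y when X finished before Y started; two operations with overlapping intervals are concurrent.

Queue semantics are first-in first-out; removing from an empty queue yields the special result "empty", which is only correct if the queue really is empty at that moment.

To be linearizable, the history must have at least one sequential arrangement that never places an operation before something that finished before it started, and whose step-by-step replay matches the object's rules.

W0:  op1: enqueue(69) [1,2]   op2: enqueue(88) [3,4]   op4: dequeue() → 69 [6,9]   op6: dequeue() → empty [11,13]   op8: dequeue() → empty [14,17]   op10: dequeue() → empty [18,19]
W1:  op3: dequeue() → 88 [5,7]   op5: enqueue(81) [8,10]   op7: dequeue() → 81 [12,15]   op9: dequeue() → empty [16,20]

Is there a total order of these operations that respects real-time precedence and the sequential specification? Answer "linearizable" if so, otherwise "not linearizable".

linearizable

witness order: op1, op2, op4, op3, op5, op7, op6, op8, op9, op10
after step 1 (op1 enqueue(69)): queue <69>
after step 2 (op2 enqueue(88)): queue <69,88>
after step 3 (op4 dequeue() → 69): queue <88>
after step 4 (op3 dequeue() → 88): queue <>
after step 5 (op5 enqueue(81)): queue <81>
after step 6 (op7 dequeue() → 81): queue <>
after step 7 (op6 dequeue() → empty): queue <>
after step 8 (op8 dequeue() → empty): queue <>
after step 9 (op9 dequeue() → empty): queue <>
after step 10 (op10 dequeue() → empty): queue <>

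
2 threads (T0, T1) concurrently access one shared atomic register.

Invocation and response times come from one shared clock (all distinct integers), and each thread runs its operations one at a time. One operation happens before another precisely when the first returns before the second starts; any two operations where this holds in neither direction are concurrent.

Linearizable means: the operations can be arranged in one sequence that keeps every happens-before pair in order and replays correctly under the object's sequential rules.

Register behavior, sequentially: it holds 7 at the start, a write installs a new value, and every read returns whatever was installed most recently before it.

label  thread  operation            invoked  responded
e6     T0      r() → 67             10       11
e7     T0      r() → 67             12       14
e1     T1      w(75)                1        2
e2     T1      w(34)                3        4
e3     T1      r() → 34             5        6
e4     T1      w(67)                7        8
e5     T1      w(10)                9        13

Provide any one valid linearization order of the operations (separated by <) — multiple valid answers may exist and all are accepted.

e1 < e2 < e3 < e4 < e6 < e7 < e5

after step 1 (e1 w(75)): value 75
after step 2 (e2 w(34)): value 34
after step 3 (e3 r() → 34): value 34
after step 4 (e4 w(67)): value 67
after step 5 (e6 r() → 67): value 67
after step 6 (e7 r() → 67): value 67
after step 7 (e5 w(10)): value 10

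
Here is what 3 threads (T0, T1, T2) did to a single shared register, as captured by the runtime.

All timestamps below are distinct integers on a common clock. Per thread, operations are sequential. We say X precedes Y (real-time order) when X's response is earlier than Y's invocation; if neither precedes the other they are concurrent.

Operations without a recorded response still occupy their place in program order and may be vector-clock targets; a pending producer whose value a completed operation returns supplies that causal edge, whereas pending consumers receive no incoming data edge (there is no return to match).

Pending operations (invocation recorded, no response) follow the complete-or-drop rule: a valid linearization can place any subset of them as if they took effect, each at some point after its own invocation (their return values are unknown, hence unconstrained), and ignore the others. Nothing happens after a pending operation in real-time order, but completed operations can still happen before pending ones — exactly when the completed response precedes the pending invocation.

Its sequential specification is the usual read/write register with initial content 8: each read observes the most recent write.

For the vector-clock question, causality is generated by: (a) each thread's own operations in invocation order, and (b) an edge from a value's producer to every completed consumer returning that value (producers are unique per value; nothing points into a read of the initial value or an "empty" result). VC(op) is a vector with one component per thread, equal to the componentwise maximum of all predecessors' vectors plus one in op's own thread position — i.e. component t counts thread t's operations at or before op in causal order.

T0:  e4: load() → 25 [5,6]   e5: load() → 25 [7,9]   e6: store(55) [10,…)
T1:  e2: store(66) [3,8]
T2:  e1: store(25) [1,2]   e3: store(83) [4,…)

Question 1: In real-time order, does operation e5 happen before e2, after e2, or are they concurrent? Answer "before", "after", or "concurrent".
e5 spans [7,9], e2 spans [3,8]
the intervals overlap in both directions

concurrent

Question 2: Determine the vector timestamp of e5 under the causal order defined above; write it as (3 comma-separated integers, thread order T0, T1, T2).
e1, invoked 1, has no incoming edges; only T2's bump applies → (0, 0, 1)
e2, invoked 3, has no incoming edges; only T1's bump applies → (0, 1, 0)
merge at e3 (invoked 4): VC(e1)=(0, 0, 1), own-thread bump on T2 → (0, 0, 2)
merge at e4 (invoked 5): VC(e1)=(0, 0, 1), own-thread bump on T0 → (1, 0, 1)
merge at e5 (invoked 7): VC(e1)=(0, 0, 1), VC(e4)=(1, 0, 1), own-thread bump on T0 → (2, 0, 1)
merge at e6 (invoked 10): VC(e5)=(2, 0, 1), own-thread bump on T0 → (3, 0, 1)
target: VC(e5) = (2, 0, 1)

(2, 0, 1)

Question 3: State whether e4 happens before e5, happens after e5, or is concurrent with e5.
e4 spans [5,6], e5 spans [7,9]
resp(e4)=6 < inv(e5)=7

before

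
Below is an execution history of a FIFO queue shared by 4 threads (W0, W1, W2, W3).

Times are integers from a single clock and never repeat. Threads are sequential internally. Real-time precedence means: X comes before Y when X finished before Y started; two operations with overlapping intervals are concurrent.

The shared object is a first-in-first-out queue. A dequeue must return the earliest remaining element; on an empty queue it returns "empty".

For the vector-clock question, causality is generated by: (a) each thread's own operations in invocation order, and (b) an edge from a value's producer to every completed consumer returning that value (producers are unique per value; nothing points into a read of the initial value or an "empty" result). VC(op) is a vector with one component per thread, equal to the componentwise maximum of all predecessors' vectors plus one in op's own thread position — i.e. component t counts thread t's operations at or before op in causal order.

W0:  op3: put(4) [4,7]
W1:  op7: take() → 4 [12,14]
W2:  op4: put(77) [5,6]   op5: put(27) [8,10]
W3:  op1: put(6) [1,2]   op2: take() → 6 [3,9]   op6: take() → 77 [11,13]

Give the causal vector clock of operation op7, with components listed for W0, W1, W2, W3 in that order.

(1, 1, 0, 0)

no predecessors for op1 (invoked 1): W3 increments from zero → (0, 0, 0, 1)
no predecessors for op4 (invoked 5): W2 increments from zero → (0, 0, 1, 0)
no predecessors for op3 (invoked 4): W0 increments from zero → (1, 0, 0, 0)
merge at op2 (invoked 3): VC(op1)=(0, 0, 0, 1), own-thread bump on W3 → (0, 0, 0, 2)
merge at op5 (invoked 8): VC(op4)=(0, 0, 1, 0), own-thread bump on W2 → (0, 0, 2, 0)
merge at op7 (invoked 12): VC(op3)=(1, 0, 0, 0), own-thread bump on W1 → (1, 1, 0, 0)
merge at op6 (invoked 11): VC(op2)=(0, 0, 0, 2), VC(op4)=(0, 0, 1, 0), own-thread bump on W3 → (0, 0, 1, 3)
target: VC(op7) = (1, 1, 0, 0)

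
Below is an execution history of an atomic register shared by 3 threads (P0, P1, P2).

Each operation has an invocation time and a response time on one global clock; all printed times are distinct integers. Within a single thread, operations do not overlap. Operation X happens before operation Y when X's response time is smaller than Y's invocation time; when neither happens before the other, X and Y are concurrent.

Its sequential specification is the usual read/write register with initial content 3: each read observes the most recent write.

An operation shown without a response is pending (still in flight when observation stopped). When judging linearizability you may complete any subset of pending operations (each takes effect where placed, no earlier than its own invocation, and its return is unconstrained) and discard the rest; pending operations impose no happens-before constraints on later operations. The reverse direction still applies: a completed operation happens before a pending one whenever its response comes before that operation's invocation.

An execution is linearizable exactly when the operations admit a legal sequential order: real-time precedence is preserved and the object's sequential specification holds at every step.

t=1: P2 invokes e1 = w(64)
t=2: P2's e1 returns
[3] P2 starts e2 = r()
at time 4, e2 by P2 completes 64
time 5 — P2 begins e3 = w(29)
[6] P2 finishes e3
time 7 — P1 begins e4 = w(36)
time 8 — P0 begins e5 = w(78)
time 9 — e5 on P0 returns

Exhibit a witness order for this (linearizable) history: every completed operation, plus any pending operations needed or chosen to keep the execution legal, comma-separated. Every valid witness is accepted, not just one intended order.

1. e1 w(64), leaving value 64
2. e2 r() → 64, leaving value 64
3. e3 w(29), leaving value 29
4. e4 w(36) (pending, included), leaving value 36
5. e5 w(78), leaving value 78

e1, e2, e3, e4, e5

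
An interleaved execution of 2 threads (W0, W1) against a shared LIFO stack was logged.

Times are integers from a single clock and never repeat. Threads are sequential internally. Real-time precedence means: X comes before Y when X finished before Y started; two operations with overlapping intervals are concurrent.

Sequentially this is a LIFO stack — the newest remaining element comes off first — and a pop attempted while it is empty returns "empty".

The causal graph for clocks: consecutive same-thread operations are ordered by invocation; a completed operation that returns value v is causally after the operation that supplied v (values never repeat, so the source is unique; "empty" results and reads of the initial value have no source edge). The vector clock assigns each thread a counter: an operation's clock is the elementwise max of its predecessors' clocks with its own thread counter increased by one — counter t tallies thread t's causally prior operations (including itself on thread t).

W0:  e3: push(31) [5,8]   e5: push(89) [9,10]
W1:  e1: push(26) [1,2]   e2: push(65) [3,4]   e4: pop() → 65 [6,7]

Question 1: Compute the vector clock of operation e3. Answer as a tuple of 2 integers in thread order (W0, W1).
Answer: (1, 0)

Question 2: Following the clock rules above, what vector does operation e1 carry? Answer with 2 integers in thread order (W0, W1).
Answer: (0, 1)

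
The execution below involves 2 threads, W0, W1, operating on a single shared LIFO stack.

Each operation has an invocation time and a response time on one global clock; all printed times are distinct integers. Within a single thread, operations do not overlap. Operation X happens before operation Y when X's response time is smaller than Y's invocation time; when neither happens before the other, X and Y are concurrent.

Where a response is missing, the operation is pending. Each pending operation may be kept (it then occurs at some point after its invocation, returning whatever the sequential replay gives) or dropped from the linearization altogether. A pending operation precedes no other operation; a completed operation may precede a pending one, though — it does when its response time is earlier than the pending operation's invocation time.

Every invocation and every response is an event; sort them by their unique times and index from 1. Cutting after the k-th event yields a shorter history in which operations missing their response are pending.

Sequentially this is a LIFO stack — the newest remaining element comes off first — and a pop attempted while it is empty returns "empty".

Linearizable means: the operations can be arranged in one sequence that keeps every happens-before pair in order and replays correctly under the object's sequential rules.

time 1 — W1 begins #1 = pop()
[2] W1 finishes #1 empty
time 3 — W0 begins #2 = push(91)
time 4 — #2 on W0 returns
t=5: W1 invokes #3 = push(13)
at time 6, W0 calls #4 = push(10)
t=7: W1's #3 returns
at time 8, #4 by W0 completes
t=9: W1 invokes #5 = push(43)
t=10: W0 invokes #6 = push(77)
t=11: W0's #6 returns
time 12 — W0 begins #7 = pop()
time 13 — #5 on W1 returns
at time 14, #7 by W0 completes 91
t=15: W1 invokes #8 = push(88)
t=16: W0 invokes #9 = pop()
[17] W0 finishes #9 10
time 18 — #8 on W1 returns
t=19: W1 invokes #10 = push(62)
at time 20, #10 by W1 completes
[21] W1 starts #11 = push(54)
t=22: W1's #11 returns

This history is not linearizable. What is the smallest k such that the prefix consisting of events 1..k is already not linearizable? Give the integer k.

14

events 1..13 are linearizable; a witness order is #1, #2, #3, #4, #5, #6:
1. #1 pop() → empty, leaving stack <>
2. #2 push(91), leaving stack <91>
3. #3 push(13), leaving stack <91,13>
4. #4 push(10), leaving stack <91,13,10>
5. #5 push(43), leaving stack <91,13,10,43>
6. #6 push(77), leaving stack <91,13,10,43,77>
event 14 — #7's response, time 14 — after it, nothing linearizes
one such order, #1, #2, #3, #4, #5, #6, #7, breaks at step 7 where #7 pop() → 91 is illegal
one such order, #1, #2, #3, #4, #6, #5, #7, breaks at step 7 where #7 pop() → 91 is illegal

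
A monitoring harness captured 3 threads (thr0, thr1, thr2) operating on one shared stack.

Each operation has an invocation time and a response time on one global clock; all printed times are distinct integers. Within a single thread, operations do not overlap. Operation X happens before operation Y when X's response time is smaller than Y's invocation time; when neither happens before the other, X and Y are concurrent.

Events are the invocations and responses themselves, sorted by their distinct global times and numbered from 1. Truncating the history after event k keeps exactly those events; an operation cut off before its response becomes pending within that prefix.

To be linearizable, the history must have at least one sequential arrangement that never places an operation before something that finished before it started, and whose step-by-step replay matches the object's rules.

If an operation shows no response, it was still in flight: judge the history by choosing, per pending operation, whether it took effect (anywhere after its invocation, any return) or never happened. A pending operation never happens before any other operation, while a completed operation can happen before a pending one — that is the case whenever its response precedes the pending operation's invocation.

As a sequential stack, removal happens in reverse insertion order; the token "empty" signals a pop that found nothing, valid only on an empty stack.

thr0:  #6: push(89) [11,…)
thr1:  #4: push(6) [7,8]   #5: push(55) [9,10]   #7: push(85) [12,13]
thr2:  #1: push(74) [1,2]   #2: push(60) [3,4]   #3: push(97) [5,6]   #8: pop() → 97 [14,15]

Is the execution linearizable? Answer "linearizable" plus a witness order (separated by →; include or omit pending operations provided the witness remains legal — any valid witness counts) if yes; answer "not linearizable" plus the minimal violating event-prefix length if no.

not linearizable — minimal violating prefix: 15 events

the violation lands at event 15, #8's response at time 15: events 1..14 linearize, events 1..15 do not
the completed operations (7 total) allow one real-time order; the stack replay rejects it
no completion choice of the 1 pending operation (#6) rescues it — every subset was tried
one such order, #1, #2, #3, #4, #5, #7, #8 (pending dropped), breaks at step 7 where #8 pop() → 97 is illegal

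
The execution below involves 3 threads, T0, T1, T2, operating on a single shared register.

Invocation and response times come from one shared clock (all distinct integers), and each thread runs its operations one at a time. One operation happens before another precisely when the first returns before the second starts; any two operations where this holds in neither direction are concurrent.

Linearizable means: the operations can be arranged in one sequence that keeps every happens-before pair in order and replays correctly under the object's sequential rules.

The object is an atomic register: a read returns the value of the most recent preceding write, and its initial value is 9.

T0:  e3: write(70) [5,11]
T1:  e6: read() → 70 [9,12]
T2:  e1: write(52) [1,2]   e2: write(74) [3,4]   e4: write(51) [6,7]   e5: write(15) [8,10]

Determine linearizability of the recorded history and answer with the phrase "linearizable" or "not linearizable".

one valid linearization: e1, e2, e4, e3, e6, e5
1. e1 write(52), leaving value 52
2. e2 write(74), leaving value 74
3. e4 write(51), leaving value 51
4. e3 write(70), leaving value 70
5. e6 read() → 70, leaving value 70
6. e5 write(15), leaving value 15

linearizable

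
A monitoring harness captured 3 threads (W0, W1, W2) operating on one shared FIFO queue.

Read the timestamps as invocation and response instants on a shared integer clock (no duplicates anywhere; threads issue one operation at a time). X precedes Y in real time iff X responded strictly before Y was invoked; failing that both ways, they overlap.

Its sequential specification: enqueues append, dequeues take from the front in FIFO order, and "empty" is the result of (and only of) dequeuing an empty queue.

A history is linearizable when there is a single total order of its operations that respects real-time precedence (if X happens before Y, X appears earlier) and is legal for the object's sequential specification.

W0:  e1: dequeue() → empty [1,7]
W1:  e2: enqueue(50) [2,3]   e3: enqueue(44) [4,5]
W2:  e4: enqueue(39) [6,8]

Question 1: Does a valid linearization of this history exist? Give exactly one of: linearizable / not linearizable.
witness order: e1, e2, e3, e4
1. e1 dequeue() → empty, leaving queue <>
2. e2 enqueue(50), leaving queue <50>
3. e3 enqueue(44), leaving queue <50,44>
4. e4 enqueue(39), leaving queue <50,44,39>

linearizable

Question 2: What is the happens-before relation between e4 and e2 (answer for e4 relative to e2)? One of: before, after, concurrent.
e4 spans [6,8], e2 spans [2,3]
resp(e2)=3 < inv(e4)=6

after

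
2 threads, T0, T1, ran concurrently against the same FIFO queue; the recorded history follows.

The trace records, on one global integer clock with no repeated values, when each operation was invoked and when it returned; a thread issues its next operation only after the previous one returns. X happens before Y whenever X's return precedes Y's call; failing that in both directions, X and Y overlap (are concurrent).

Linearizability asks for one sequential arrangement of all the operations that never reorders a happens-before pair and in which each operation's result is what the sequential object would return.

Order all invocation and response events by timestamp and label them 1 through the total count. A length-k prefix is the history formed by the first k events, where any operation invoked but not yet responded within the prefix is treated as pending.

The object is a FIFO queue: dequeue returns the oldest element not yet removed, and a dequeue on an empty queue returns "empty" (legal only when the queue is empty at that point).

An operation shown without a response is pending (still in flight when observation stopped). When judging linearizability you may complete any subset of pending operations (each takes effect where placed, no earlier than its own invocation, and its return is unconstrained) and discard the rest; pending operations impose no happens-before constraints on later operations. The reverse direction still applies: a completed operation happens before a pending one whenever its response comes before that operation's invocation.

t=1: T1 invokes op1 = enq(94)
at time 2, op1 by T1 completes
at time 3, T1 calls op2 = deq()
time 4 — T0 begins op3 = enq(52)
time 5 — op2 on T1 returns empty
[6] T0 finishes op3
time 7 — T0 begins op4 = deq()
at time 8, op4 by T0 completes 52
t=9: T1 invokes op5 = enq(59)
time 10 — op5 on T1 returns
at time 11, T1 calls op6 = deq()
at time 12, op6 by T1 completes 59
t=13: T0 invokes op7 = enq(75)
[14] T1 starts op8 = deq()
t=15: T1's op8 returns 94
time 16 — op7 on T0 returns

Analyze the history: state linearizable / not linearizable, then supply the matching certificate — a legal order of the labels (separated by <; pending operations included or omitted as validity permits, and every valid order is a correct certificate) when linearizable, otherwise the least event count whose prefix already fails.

not linearizable — minimal violating prefix: 5 events

events 1..4 are fine; event 5 — the response of op2 at time 5 — makes the prefix non-linearizable
the sole real-time-consistent order of 2 completed operations fails the FIFO queue replay
include/drop combinations of the 1 pending operation (op3) were all tried; none helps
take op1, op2 (pending dropped): step 2 already fails, because op2 deq() → empty cannot occur there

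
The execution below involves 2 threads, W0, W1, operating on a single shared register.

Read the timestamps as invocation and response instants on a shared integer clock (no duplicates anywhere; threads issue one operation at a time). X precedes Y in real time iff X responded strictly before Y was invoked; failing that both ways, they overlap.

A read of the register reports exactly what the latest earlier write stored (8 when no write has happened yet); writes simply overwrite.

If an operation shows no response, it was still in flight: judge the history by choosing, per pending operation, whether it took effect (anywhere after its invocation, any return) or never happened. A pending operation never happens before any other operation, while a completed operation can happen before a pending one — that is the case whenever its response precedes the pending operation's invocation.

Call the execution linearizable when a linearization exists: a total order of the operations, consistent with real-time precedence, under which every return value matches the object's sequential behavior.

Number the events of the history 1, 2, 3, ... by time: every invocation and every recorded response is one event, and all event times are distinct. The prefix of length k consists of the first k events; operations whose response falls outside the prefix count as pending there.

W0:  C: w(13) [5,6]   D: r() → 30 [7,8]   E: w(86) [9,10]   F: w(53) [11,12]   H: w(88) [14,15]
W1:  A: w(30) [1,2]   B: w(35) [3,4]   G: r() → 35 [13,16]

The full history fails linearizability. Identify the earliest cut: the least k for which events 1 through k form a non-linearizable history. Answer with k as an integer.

8

events 1..7 are linearizable, e.g. via A, B, C:
after step 1 (A w(30)): value 30
after step 2 (B w(35)): value 35
after step 3 (C w(13)): value 13
once event 8 joins (D's response, time 8), exhaustive search finds no witness
take A, B, C, D: step 4 already fails, because D r() → 30 cannot occur there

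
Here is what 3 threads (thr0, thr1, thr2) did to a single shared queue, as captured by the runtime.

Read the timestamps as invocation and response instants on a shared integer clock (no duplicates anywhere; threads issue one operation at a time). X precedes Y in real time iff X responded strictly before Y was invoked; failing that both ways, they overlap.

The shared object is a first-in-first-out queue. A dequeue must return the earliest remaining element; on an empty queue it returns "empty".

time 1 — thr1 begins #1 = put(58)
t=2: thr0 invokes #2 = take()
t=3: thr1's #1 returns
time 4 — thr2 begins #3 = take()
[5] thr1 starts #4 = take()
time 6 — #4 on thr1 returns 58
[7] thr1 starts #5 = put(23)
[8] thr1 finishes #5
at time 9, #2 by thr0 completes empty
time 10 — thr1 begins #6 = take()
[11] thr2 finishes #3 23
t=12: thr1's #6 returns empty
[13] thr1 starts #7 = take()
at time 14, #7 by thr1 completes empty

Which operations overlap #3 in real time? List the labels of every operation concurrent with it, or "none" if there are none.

#2, #4, #5, #6

overlap test against #3 [4,11]: concurrent iff the interval meets 4..11
#1 [1,3]: before
#2 [2,9]: concurrent
#4 [5,6]: concurrent
#5 [7,8]: concurrent
#6 [10,12]: concurrent
#7 [13,14]: after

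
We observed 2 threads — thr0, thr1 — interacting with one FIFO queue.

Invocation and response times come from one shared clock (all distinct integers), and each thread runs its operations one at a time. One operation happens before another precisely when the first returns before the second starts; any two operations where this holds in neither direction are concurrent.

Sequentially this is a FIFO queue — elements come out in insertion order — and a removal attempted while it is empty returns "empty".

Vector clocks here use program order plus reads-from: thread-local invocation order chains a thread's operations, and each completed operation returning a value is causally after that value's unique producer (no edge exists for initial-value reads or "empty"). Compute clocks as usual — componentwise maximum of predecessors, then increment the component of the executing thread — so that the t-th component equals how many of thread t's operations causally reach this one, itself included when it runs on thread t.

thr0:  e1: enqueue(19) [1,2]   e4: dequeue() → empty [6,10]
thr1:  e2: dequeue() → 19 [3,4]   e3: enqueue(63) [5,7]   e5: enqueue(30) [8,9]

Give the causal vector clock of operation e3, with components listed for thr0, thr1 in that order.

(1, 2)

VC(e1, invoked at 1): no causal predecessors; +1 on thr0 → (1, 0)
merge at e2 (invoked 3): VC(e1)=(1, 0), own-thread bump on thr1 → (1, 1)
merge at e4 (invoked 6): VC(e1)=(1, 0), own-thread bump on thr0 → (2, 0)
merge at e3 (invoked 5): VC(e2)=(1, 1), own-thread bump on thr1 → (1, 2)
merge at e5 (invoked 8): VC(e3)=(1, 2), own-thread bump on thr1 → (1, 3)
target: VC(e3) = (1, 2)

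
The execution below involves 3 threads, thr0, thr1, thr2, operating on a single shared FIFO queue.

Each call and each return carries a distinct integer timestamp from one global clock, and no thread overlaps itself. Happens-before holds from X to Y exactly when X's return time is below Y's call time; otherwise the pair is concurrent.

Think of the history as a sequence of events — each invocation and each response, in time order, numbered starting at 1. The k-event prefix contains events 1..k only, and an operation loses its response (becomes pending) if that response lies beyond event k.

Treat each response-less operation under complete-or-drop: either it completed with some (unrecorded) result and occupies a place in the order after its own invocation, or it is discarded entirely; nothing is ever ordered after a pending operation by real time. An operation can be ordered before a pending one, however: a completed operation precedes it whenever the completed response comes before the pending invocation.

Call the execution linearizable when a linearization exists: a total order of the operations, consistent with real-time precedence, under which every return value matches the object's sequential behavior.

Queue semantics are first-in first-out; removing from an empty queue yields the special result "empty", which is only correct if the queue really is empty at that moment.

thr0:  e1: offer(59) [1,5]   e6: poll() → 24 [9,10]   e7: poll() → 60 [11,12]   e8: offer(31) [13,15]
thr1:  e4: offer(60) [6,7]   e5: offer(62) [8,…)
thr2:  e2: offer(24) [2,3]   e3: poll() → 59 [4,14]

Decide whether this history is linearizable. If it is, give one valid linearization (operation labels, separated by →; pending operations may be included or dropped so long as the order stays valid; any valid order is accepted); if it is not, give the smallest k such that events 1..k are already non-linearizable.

linearizable — witness: e1 → e2 → e3 → e4 → e5 → e6 → e7 → e8

1. e1 offer(59), leaving queue <59>
2. e2 offer(24), leaving queue <59,24>
3. e3 poll() → 59, leaving queue <24>
4. e4 offer(60), leaving queue <24,60>
5. e5 offer(62) (pending, included), leaving queue <24,60,62>
6. e6 poll() → 24, leaving queue <60,62>
7. e7 poll() → 60, leaving queue <62>
8. e8 offer(31), leaving queue <62,31>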